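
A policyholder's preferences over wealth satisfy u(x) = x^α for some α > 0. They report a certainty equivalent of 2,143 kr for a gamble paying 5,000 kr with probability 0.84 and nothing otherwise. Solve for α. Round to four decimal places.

EU(lottery) = 0.84·5000^α + 0.16·0 = 0.84·5000^α.
Indifference: 2143^α = 0.84·5000^α, so (2143/5000)^α = 0.84.
Taking logs: α·ln(2143/5000) = ln(0.84), so α = -0.1743534 / -0.8472312 ≈ 0.2058.

α ≈ 0.2058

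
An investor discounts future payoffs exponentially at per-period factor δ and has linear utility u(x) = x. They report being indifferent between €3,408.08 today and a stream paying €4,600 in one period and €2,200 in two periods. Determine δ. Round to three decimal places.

The stream is worth 4600δ + 2200δ² today, so 4600δ + 2200δ² = 3408.08.
Rearranged: 2200δ² + 4600δ − 3408.08 = 0.
By the quadratic formula (taking the positive root), δ = (−4600 + √51151104.00) / 4400 ≈ 0.580.

δ ≈ 0.580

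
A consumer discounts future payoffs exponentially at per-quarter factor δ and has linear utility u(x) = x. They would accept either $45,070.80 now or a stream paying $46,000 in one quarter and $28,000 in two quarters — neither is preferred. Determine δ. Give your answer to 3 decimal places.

Equating present values: 45070.80 = 46000δ + 28000δ².
Rearranged: 28000δ² + 46000δ − 45070.80 = 0.
By the quadratic formula (taking the positive root), δ = (−46000 + √7163929600.00) / 56000 ≈ 0.690.

δ ≈ 0.690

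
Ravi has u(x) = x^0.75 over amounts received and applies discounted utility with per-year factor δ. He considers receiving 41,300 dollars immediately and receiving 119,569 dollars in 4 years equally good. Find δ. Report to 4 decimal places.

Indifference means u(41300) = δ^4 · u(119569), so δ^4 = u(41300)/u(119569).
Since u(x) = x^0.75, δ^4 = (41300/119569)^0.75 = 0.34541^0.75 = 0.45056.
So δ = 0.45056^(1/4) ≈ 0.8193.

δ ≈ 0.8193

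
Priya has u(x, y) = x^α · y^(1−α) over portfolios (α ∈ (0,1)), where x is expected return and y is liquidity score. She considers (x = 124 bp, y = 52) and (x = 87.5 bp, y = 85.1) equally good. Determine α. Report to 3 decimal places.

Set the two utilities equal: 124^α·52^(1−α) = 87.5^α·85.1^(1−α).
Rearrange to (124/87.5)^α = (85.1/52)^(1−α) and take logs: α·0.348643 = (1−α)·0.492583.
Thus α·(0.841226) = 0.492583, so α = 0.492583/0.841226 ≈ 0.586.

α ≈ 0.586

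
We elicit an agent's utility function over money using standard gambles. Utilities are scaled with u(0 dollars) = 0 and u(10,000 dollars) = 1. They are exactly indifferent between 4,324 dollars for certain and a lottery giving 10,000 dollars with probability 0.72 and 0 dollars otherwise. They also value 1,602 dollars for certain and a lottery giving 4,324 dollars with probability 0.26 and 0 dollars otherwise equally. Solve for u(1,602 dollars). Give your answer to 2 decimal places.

0.19

From the first indifference, u(4,324 dollars) = 0.72·u(10,000 dollars) + 0.28·u(0 dollars) = 0.72·1 + 0.28·0 = 0.72.
Chaining: u(1,602 dollars) = 0.26·0.72 + 0.74·0.00 = 0.1872.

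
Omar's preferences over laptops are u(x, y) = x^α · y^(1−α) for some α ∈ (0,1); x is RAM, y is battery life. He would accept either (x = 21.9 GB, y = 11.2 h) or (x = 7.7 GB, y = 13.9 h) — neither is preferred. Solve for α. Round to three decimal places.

α ≈ 0.171

The Cobb–Douglas utilities coincide, so 21.9^α·11.2^(1−α) = 7.7^α·13.9^(1−α).
Taking logs: α·ln 21.9 + (1−α)·ln 11.2 = α·ln 7.7 + (1−α)·ln 13.9, i.e. α·1.045266 = (1−α)·0.215975.
Thus α·(1.261241) = 0.215975, so α = 0.215975/1.261241 ≈ 0.171.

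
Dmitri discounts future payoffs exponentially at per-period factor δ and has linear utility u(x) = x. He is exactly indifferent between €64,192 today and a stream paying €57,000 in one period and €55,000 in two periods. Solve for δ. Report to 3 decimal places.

δ ≈ 0.680

Present value of the stream is 57000·δ + 55000·δ². Indifference gives 57000δ + 55000δ² = 64192.
So 55000δ² + 57000δ − 64192 = 0.
By the quadratic formula (taking the positive root), δ = (−57000 + √17371240000.00) / 110000 ≈ 0.680.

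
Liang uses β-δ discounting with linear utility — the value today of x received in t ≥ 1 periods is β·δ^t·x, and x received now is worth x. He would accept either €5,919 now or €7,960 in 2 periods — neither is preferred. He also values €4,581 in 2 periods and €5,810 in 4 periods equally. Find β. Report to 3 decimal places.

β ≈ 0.943

From the later pair, β·δ^2·4581 = β·δ^4·5810; dividing through, δ^2 = 4581/5810 = 0.78847, so δ = 0.88796.
Now use the now-vs-future pair: 5919 = β·δ^2·7960 gives β = 5919/(0.78847·7960) ≈ 0.943.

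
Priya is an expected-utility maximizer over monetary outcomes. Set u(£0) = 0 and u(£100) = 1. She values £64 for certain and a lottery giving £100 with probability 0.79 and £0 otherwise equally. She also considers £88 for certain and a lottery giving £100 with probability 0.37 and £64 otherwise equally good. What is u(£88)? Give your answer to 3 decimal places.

0.868

From the first indifference, u(£64) = 0.79·u(£100) + 0.21·u(£0) = 0.79·1 + 0.21·0 = 0.79.
Then u(£88) = 0.37·u(£100) + 0.63·u(£64) = 0.37·1.00 + 0.63·0.79 = 0.8677.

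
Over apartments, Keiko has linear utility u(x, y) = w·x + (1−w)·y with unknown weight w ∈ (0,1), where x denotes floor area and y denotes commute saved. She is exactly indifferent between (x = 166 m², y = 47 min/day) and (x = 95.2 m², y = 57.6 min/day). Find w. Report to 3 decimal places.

u(166,47) = u(95.2,57.6) means w·166 + (1−w)·47 = w·95.2 + (1−w)·57.6.
Rearranging, 70.8·w − 10.6·(1−w) = 0.
The marginal rate of substitution is 10.6/70.8, so w = 10.6/(70.8+10.6) = 0.130.

w = 0.130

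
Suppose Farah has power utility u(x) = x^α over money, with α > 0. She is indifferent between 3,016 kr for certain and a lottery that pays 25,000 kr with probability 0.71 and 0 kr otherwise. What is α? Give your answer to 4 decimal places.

α ≈ 0.1619

EU(lottery) = 0.71·25000^α + 0.29·0 = 0.71·25000^α.
Equating: 3016^α = 0.71·25000^α, i.e. 0.1206^α = 0.71.
Taking logs: α·ln(3016/25000) = ln(0.71), so α = -0.3424903 / -2.1149444 ≈ 0.1619.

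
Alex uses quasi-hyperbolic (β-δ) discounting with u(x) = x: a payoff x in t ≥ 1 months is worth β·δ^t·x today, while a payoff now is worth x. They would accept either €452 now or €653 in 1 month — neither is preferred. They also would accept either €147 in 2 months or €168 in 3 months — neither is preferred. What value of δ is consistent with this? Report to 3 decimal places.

δ ≈ 0.875

Both payoffs in the second observation are in the future, so β drops out: δ^2·147 = δ^3·168 ⇒ δ = 147/168 = 0.87500.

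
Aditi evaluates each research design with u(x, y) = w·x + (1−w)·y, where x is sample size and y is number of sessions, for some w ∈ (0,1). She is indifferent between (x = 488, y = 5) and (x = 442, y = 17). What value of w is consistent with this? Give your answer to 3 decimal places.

w = 0.207

u(488,5) = u(442,17) means w·488 + (1−w)·5 = w·442 + (1−w)·17.
Rearranging, 46·w − 12·(1−w) = 0.
So w/(1−w) = 12/46 = 0.2609, giving w = 12/(46+12) = 0.207.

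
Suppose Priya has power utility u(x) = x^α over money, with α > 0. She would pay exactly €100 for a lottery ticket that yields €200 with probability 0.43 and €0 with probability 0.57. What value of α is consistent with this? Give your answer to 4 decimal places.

Since u(0) = 0, the lottery's EU is 0.43·200^α.
Indifference: 100^α = 0.43·200^α, so (100/200)^α = 0.43.
α = ln(0.43) / ln(100/200) = -0.8439701/-0.6931472 ≈ 1.2176.

α ≈ 1.2176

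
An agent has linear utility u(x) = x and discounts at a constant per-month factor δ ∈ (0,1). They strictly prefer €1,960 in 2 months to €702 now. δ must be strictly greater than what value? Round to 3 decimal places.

Under u(x) = x this choice says 702 < δ^2·1960.
Dividing by 1960: δ^2 > 0.35816. Both sides are positive, so the square root keeps the direction.
δ > (702/1960)^(1/2) ≈ 0.598.

δ > 0.598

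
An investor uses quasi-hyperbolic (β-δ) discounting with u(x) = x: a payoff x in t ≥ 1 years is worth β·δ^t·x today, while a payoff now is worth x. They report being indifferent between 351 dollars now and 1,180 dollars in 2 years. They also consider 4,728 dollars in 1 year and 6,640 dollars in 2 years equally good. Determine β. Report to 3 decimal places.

The second indifference involves only future payoffs, so β cancels: β·δ^1·4728 = β·δ^2·6640, giving δ = 4728/6640 = 0.71205.
Substituting δ into 351 = β·δ^2·1180: β = 351/(598.275) ≈ 0.587.

β ≈ 0.587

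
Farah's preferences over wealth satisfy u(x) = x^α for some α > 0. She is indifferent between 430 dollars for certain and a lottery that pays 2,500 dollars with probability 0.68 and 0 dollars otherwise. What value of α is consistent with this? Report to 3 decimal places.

Since u(0) = 0, the lottery's EU is 0.68·2500^α.
Setting u(430) equal to that: 430^α = 0.68·2500^α ⇒ (430/2500)^α = 0.68.
Take logs: α = ln 0.68 / ln(430/2500) ≈ 0.21909.

α ≈ 0.219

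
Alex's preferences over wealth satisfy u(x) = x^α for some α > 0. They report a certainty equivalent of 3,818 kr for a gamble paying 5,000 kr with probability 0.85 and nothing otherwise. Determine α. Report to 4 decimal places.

α ≈ 0.6026

EU(lottery) = 0.85·5000^α + 0.15·0 = 0.85·5000^α.
Equating: 3818^α = 0.85·5000^α, i.e. 0.7636^α = 0.85.
Take logs: α = ln 0.85 / ln(3818/5000) ≈ 0.602567.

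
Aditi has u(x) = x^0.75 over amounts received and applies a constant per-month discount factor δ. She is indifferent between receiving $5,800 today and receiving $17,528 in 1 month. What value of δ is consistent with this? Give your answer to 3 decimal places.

δ ≈ 0.436

Indifference means u(5800) = δ · u(17528), so δ = u(5800)/u(17528).
Since u(x) = x^0.75, δ = (5800/17528)^0.75 = 0.33090^0.75 = 0.43629.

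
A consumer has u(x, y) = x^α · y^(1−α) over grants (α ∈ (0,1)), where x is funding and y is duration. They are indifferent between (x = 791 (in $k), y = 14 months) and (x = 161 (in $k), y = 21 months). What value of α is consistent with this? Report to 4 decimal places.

The Cobb–Douglas utilities coincide, so 791^α·14^(1−α) = 161^α·21^(1−α).
Taking logs: α·ln 791 + (1−α)·ln 14 = α·ln 161 + (1−α)·ln 21, i.e. α·1.5918936 = (1−α)·0.4054651.
Thus α·(1.9973587) = 0.4054651, so α = 0.4054651/1.9973587 ≈ 0.2030.

α ≈ 0.2030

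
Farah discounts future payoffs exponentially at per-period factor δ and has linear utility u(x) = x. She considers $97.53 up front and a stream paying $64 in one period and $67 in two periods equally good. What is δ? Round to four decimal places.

The stream is worth 64δ + 67δ² today, so 64δ + 67δ² = 97.53.
So 67δ² + 64δ − 97.53 = 0.
The positive root is δ = [−64 + √(64² + 4·67·97.53)] / (2·67) = (−64 + 173.879)/134 ≈ 0.8200.

δ ≈ 0.8200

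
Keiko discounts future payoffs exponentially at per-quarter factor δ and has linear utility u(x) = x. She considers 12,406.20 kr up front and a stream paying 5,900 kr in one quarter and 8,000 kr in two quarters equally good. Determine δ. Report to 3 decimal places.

δ ≈ 0.930

Equating present values: 12406.20 = 5900δ + 8000δ².
So 8000δ² + 5900δ − 12406.20 = 0.
The positive root is δ = [−5900 + √(5900² + 4·8000·12406.20)] / (2·8000) = (−5900 + 20780.000)/16000 ≈ 0.930.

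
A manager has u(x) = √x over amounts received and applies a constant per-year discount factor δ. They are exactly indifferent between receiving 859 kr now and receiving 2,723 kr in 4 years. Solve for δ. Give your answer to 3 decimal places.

δ ≈ 0.866

Indifference means u(859) = δ^4 · u(2723), so δ^4 = u(859)/u(2723).
With u(x) = √x: δ^4 = √859/√2723 = √(859/2723) = 0.56166.
Hence δ = (0.56166)^(1/4) = 0.86570.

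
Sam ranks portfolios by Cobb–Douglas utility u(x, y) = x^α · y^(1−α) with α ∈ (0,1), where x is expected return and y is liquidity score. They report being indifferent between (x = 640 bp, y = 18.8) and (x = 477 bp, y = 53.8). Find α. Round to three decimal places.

α ≈ 0.782

Set the two utilities equal: 640^α·18.8^(1−α) = 477^α·53.8^(1−α).
Rearrange to (640/477)^α = (53.8/18.8)^(1−α) and take logs: α·0.293952 = (1−α)·1.051417.
So α/(1−α) = (1.051417)/(0.293952) = 3.576832, and α = 3.576832/4.576832 ≈ 0.782.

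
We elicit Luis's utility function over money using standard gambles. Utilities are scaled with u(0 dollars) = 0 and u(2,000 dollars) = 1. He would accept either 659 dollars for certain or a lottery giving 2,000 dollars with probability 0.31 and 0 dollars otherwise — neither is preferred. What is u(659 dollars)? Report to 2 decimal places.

0.31

u(659 dollars) equals the lottery's expected utility: 0.31·1 + 0.69·0 = 0.31.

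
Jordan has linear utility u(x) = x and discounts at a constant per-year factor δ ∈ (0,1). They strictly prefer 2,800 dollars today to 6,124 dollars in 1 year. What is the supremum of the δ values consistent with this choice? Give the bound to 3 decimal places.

Comparing present values: 2800 > δ·6124.
Dividing through by 6124 gives δ < 0.45722.

δ < 0.457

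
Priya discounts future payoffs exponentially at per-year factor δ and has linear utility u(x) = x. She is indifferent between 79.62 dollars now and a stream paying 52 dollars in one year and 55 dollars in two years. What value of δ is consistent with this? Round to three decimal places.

Present value of the stream is 52·δ + 55·δ². Indifference gives 52δ + 55δ² = 79.62.
Rearranged: 55δ² + 52δ − 79.62 = 0.
By the quadratic formula (taking the positive root), δ = (−52 + √20220.40) / 110 ≈ 0.820.

δ ≈ 0.820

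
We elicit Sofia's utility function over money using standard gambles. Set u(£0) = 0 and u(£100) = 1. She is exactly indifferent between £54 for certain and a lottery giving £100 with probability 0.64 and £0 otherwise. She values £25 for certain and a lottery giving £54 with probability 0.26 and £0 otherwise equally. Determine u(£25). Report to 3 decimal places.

0.166

First, u(£54) = 0.64·u(£100) + 0.36·u(£0) = 0.64.
The second indifference gives u(£25) = 0.26·u(£54) + 0.74·u(£0) = 0.26·0.64 + 0.74·0.00 = 0.1664.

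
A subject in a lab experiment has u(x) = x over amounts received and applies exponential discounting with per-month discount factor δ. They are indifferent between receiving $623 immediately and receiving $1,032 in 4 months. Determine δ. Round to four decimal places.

Equating discounted utilities: u(623) = δ^4·u(1032) ⇒ δ^4 = u(623)/u(1032).
With u(x) = x: δ^4 = 623/1032 = 0.60368.
Taking the 4th root: δ = 0.60368^(1/4) ≈ 0.8815.

δ ≈ 0.8815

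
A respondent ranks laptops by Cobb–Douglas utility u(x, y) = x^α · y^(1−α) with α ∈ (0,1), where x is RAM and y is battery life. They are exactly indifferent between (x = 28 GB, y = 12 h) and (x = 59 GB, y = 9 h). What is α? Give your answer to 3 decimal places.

α ≈ 0.278

Set the two utilities equal: 28^α·12^(1−α) = 59^α·9^(1−α).
Taking logs: α·ln 28 + (1−α)·ln 12 = α·ln 59 + (1−α)·ln 9, i.e. α·-0.745333 = (1−α)·-0.287682.
So α/(1−α) = (-0.287682)/(-0.745333) = 0.385978, and α = 0.385978/1.385978 ≈ 0.278.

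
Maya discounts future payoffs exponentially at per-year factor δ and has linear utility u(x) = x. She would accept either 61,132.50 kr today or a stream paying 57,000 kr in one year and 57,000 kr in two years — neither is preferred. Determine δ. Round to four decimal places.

δ ≈ 0.6500

The stream is worth 57000δ + 57000δ² today, so 57000δ + 57000δ² = 61132.50.
Rearranged: 57000δ² + 57000δ − 61132.50 = 0.
δ = (−57000 + √(57000² + 4·57000·61132.50)) / (2·57000) = (−57000 + √17187210000.00) / 114000 ≈ 0.6500.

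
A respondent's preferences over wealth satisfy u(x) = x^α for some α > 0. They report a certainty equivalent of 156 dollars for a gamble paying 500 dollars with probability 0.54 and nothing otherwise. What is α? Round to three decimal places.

α ≈ 0.529

EU(lottery) = 0.54·500^α + 0.46·0 = 0.54·500^α.
Setting u(156) equal to that: 156^α = 0.54·500^α ⇒ (156/500)^α = 0.54.
α = ln(0.54) / ln(156/500) = -0.616186/-1.164752 ≈ 0.529.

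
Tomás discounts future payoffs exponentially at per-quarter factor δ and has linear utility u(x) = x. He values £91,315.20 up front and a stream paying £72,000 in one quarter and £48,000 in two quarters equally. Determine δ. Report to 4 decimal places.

δ ≈ 0.8200

The stream is worth 72000δ + 48000δ² today, so 72000δ + 48000δ² = 91315.20.
So 48000δ² + 72000δ − 91315.20 = 0.
The positive root is δ = [−72000 + √(72000² + 4·48000·91315.20)] / (2·48000) = (−72000 + 150720.000)/96000 ≈ 0.8200.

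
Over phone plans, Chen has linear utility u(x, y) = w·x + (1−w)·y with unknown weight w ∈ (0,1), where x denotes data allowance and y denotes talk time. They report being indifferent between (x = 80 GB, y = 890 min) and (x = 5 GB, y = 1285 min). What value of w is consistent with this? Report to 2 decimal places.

w = 0.84

Indifference: w·80 + (1−w)·890 = w·5 + (1−w)·1285.
Collecting terms: w·75 = (1−w)·395.
So w/(1−w) = 395/75 = 5.2667, giving w = 395/(75+395) = 0.84.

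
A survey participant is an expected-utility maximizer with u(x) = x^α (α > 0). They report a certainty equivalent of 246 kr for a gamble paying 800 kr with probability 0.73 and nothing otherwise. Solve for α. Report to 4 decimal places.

α ≈ 0.2669

EU(lottery) = 0.73·800^α + 0.27·0 = 0.73·800^α.
Indifference: 246^α = 0.73·800^α, so (246/800)^α = 0.73.
Take logs: α = ln 0.73 / ln(246/800) ≈ 0.266867.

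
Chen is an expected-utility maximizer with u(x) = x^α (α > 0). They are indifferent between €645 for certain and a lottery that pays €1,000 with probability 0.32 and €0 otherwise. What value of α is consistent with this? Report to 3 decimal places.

α ≈ 2.598

The lottery's expected utility is 0.32·u(1000) + 0.68·u(0) = 0.32·1000^α (since u(0) = 0 for α > 0).
Setting u(645) equal to that: 645^α = 0.32·1000^α ⇒ (645/1000)^α = 0.32.
Taking logs: α·ln(645/1000) = ln(0.32), so α = -1.139434 / -0.438505 ≈ 2.598.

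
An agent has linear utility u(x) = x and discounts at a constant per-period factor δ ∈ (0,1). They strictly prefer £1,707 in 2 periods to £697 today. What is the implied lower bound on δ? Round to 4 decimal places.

δ > 0.6390

The preference means 697 < δ^2·1707.
Hence δ^2 > 697/1707 = 0.40832, and x ↦ x^(1/2) is increasing on (0,∞).
δ > (697/1707)^(1/2) ≈ 0.6390.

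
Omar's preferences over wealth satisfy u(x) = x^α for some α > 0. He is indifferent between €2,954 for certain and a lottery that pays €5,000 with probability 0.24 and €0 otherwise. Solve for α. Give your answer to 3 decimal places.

α ≈ 2.712

EU(lottery) = 0.24·5000^α + 0.76·0 = 0.24·5000^α.
Equating: 2954^α = 0.24·5000^α, i.e. 0.5908^α = 0.24.
Taking logs: α·ln(2954/5000) = ln(0.24), so α = -1.427116 / -0.526278 ≈ 2.712.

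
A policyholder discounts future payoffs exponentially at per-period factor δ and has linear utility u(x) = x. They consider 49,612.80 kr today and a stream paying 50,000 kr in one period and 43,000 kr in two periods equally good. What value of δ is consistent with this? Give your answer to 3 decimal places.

The stream is worth 50000δ + 43000δ² today, so 50000δ + 43000δ² = 49612.80.
That is, 43000δ² + 50000δ − 49612.80 = 0, a quadratic in δ.
The positive root is δ = [−50000 + √(50000² + 4·43000·49612.80)] / (2·43000) = (−50000 + 105040.000)/86000 ≈ 0.640.

δ ≈ 0.640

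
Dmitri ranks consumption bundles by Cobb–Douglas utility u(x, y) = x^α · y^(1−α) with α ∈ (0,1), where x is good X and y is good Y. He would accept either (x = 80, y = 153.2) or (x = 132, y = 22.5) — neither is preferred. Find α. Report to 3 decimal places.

α ≈ 0.793

Set the two utilities equal: 80^α·153.2^(1−α) = 132^α·22.5^(1−α).
Taking logs: α·ln 80 + (1−α)·ln 153.2 = α·ln 132 + (1−α)·ln 22.5, i.e. α·-0.500775 = (1−α)·-1.918229.
With A = -0.500775 and B = -1.918229: α·A = (1−α)·B, so α = B/(A+B) = -1.918229/-2.419004 ≈ 0.793.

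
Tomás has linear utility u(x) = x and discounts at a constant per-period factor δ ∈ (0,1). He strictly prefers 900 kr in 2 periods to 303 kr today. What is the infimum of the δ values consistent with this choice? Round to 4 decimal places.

Under u(x) = x this choice says 303 < δ^2·900.
Dividing by 900: δ^2 > 0.33667. Both sides are positive, so the square root keeps the direction.
δ > 0.33667^(1/2) = 0.5802.

δ > 0.5802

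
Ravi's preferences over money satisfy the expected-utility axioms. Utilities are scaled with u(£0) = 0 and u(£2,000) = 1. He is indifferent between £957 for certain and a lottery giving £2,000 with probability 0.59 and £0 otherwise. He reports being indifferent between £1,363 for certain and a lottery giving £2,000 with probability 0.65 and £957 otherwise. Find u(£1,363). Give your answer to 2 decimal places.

0.86

The first gamble pins u(£957): it must equal 0.59·1 + 0.41·0 = 0.59.
The second indifference gives u(£1,363) = 0.65·u(£2,000) + 0.35·u(£957) = 0.65·1.00 + 0.35·0.59 = 0.8565.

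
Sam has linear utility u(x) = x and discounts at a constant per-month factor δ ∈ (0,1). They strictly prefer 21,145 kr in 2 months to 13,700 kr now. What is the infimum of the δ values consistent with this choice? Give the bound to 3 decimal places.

Under u(x) = x this choice says 13700 < δ^2·21145.
Hence δ^2 > 13700/21145 = 0.64791, and x ↦ x^(1/2) is increasing on (0,∞).
δ > (13700/21145)^(1/2) ≈ 0.805.

δ > 0.805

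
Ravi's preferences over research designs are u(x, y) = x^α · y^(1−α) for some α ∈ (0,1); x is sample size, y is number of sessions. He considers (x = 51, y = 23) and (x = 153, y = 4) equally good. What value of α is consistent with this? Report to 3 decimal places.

The Cobb–Douglas utilities coincide, so 51^α·23^(1−α) = 153^α·4^(1−α).
Taking logs: α·ln 51 + (1−α)·ln 23 = α·ln 153 + (1−α)·ln 4, i.e. α·-1.098612 = (1−α)·-1.749200.
With A = -1.098612 and B = -1.749200: α·A = (1−α)·B, so α = B/(A+B) = -1.749200/-2.847812 ≈ 0.614.

α ≈ 0.614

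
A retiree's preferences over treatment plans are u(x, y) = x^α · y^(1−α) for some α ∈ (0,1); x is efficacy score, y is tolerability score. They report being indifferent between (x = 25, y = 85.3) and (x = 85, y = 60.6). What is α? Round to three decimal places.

α ≈ 0.218

Set the two utilities equal: 25^α·85.3^(1−α) = 85^α·60.6^(1−α).
(25/85)^α = (60.6/85.3)^(1−α); take logs: α·ln(25/85) = (1−α)·ln(60.6/85.3), i.e. α·-1.223775 = (1−α)·-0.341880.
With A = -1.223775 and B = -0.341880: α·A = (1−α)·B, so α = B/(A+B) = -0.341880/-1.565655 ≈ 0.218.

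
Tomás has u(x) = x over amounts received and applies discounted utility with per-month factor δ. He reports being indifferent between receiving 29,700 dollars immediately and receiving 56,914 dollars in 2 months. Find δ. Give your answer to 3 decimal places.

Indifference means u(29700) = δ^2 · u(56914), so δ^2 = u(29700)/u(56914).
With u(x) = x: δ^2 = 29700/56914 = 0.52184.
So δ = 0.52184^(1/2) ≈ 0.722.

δ ≈ 0.722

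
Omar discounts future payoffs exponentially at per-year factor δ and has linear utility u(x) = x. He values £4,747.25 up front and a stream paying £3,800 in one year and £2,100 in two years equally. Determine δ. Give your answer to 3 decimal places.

Equating present values: 4747.25 = 3800δ + 2100δ².
So 2100δ² + 3800δ − 4747.25 = 0.
By the quadratic formula (taking the positive root), δ = (−3800 + √54316900.00) / 4200 ≈ 0.850.

δ ≈ 0.850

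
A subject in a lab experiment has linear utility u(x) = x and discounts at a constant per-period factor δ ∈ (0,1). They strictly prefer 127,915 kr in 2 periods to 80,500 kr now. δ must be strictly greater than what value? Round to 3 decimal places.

δ > 0.793

Comparing present values: 80500 < δ^2·127915.
So δ^2 > 80500/127915 = 0.62932; taking the square root of both positive sides preserves the inequality.
δ > (80500/127915)^(1/2) ≈ 0.793.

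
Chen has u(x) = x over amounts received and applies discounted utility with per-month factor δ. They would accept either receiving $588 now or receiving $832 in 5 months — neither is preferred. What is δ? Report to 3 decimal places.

Equating discounted utilities: u(588) = δ^5·u(832) ⇒ δ^5 = u(588)/u(832).
With u(x) = x: δ^5 = 588/832 = 0.70673.
So δ = 0.70673^(1/5) ≈ 0.933.

δ ≈ 0.933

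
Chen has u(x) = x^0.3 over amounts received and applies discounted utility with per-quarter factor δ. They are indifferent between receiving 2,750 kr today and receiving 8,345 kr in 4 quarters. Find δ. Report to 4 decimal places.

Indifference means u(2750) = δ^4 · u(8345), so δ^4 = u(2750)/u(8345).
Since u(x) = x^0.3, δ^4 = (2750/8345)^0.3 = 0.32954^0.3 = 0.71676.
Taking the 4th root: δ = 0.71676^(1/4) ≈ 0.9201.

δ ≈ 0.9201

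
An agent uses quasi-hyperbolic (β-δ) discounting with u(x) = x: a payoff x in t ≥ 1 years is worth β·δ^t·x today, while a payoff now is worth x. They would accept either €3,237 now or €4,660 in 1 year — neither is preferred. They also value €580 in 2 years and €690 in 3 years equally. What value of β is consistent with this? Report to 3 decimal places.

β ≈ 0.826

The second indifference involves only future payoffs, so β cancels: β·δ^2·580 = β·δ^3·690, giving δ = 580/690 = 0.84058.
Now use the now-vs-future pair: 3237 = β·δ·4660 gives β = 3237/(0.84058·4660) ≈ 0.826.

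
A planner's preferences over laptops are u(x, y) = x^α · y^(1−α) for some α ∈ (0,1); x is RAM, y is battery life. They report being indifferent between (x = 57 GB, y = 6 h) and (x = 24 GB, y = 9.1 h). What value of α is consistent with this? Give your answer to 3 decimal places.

α ≈ 0.325

The Cobb–Douglas utilities coincide, so 57^α·6^(1−α) = 24^α·9.1^(1−α).
(57/24)^α = (9.1/6)^(1−α); take logs: α·ln(57/24) = (1−α)·ln(9.1/6), i.e. α·0.864997 = (1−α)·0.416515.
So α/(1−α) = (0.416515)/(0.864997) = 0.481522, and α = 0.481522/1.481522 ≈ 0.325.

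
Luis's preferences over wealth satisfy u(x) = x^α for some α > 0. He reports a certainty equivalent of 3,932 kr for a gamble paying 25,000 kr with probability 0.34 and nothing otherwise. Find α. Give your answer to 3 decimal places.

The lottery's expected utility is 0.34·u(25000) + 0.66·u(0) = 0.34·25000^α (since u(0) = 0 for α > 0).
Equating: 3932^α = 0.34·25000^α, i.e. 0.1573^α = 0.34.
α = ln(0.34) / ln(3932/25000) = -1.078810/-1.849728 ≈ 0.583.

α ≈ 0.583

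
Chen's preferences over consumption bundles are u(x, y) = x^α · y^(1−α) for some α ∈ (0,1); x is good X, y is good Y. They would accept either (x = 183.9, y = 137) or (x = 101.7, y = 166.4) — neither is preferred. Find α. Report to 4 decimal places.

α ≈ 0.2471

Indifference: 183.9^α · 137^(1−α) = 101.7^α · 166.4^(1−α).
Taking logs: α·ln 183.9 + (1−α)·ln 137 = α·ln 101.7 + (1−α)·ln 166.4, i.e. α·0.5923648 = (1−α)·0.1944136.
So α/(1−α) = (0.1944136)/(0.5923648) = 0.3281991, and α = 0.3281991/1.3281991 ≈ 0.2471.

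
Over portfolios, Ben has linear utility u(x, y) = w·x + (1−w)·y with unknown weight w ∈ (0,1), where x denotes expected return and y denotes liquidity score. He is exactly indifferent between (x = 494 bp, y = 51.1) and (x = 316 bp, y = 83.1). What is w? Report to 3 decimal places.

Indifference: w·494 + (1−w)·51.1 = w·316 + (1−w)·83.1.
Rearranging, 178·w − 32·(1−w) = 0.
The marginal rate of substitution is 32/178, so w = 32/(178+32) = 0.152.

w = 0.152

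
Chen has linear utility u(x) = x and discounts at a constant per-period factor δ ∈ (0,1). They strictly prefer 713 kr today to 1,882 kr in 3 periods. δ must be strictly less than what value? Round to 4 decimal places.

δ < 0.7236

Comparing present values: 713 > δ^3·1882.
Dividing by 1882: δ^3 < 0.37885. Both sides are positive, so the cube root keeps the direction.
δ < (713/1882)^(1/3) ≈ 0.7236.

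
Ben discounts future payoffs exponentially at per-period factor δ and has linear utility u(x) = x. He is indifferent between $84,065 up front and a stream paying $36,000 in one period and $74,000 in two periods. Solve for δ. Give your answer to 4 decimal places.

Present value of the stream is 36000·δ + 74000·δ². Indifference gives 36000δ + 74000δ² = 84065.
That is, 74000δ² + 36000δ − 84065 = 0, a quadratic in δ.
The positive root is δ = [−36000 + √(36000² + 4·74000·84065)] / (2·74000) = (−36000 + 161800.000)/148000 ≈ 0.8500.

δ ≈ 0.8500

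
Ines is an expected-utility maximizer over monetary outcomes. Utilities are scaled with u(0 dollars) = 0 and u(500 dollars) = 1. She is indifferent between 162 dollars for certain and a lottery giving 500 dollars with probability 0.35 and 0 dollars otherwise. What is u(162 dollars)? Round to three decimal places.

u(162 dollars) equals the lottery's expected utility: 0.35·1 + 0.65·0 = 0.35.

0.350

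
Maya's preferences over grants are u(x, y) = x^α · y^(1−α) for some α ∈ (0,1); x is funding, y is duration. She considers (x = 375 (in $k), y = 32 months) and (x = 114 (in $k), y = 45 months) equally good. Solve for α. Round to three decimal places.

α ≈ 0.223

Indifference: 375^α · 32^(1−α) = 114^α · 45^(1−α).
(375/114)^α = (45/32)^(1−α); take logs: α·ln(375/114) = (1−α)·ln(45/32), i.e. α·1.190728 = (1−α)·0.340927.
With A = 1.190728 and B = 0.340927: α·A = (1−α)·B, so α = B/(A+B) = 0.340927/1.531655 ≈ 0.223.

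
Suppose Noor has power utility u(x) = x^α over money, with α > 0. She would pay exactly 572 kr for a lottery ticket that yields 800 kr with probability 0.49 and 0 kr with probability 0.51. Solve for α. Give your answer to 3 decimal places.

α ≈ 2.126

EU(lottery) = 0.49·800^α + 0.51·0 = 0.49·800^α.
Indifference: 572^α = 0.49·800^α, so (572/800)^α = 0.49.
α = ln(0.49) / ln(572/800) = -0.713350/-0.335473 ≈ 2.126.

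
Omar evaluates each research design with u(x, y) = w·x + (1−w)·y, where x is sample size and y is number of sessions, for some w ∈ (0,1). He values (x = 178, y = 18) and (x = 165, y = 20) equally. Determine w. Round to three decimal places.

Equating utilities: w·178 + (1−w)·18 = w·165 + (1−w)·20.
Rearranging, 13·w − 2·(1−w) = 0.
So w/(1−w) = 2/13 = 0.1538, giving w = 2/(13+2) = 0.133.

w = 0.133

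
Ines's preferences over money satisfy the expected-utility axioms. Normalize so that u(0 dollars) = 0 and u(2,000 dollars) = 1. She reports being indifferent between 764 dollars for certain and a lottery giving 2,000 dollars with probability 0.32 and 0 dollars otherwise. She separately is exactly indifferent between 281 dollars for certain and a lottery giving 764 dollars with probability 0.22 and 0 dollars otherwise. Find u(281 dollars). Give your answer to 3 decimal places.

0.070

From the first indifference, u(764 dollars) = 0.32·u(2,000 dollars) + 0.68·u(0 dollars) = 0.32·1 + 0.68·0 = 0.32.
Chaining: u(281 dollars) = 0.22·0.32 + 0.78·0.00 = 0.0704.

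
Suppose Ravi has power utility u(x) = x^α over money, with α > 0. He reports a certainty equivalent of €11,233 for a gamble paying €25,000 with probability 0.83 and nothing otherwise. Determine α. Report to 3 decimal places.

α ≈ 0.233

Since u(0) = 0, the lottery's EU is 0.83·25000^α.
Equating: 11233^α = 0.83·25000^α, i.e. 0.4493^α = 0.83.
Take logs: α = ln 0.83 / ln(11233/25000) ≈ 0.23291.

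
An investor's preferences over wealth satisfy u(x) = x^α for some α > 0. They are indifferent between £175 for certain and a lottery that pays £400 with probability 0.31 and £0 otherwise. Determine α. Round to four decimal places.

α ≈ 1.4167

Since u(0) = 0, the lottery's EU is 0.31·400^α.
Indifference: 175^α = 0.31·400^α, so (175/400)^α = 0.31.
Taking logs: α·ln(175/400) = ln(0.31), so α = -1.1711830 / -0.8266786 ≈ 1.4167.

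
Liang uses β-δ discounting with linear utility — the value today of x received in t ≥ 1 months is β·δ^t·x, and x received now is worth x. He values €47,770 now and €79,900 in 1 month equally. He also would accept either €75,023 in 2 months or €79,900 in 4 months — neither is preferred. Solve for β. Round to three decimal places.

β ≈ 0.617

The second indifference involves only future payoffs, so β cancels: β·δ^2·75023 = β·δ^4·79900, giving δ^2 = 75023/79900 = 0.93896, so δ = 0.96900.
The first indifference: 47770 = β·δ·79900, so β = 47770/(δ·79900) = 47770/(0.96900·79900) ≈ 0.617.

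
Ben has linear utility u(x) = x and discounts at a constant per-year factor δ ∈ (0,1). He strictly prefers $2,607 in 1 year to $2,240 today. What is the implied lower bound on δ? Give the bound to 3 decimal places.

δ > 0.859

Under u(x) = x this choice says 2240 < δ·2607.
Dividing through by 2607 gives δ > 0.85923.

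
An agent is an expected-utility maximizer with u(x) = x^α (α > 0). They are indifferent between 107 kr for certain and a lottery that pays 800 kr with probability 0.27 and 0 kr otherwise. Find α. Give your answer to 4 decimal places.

Since u(0) = 0, the lottery's EU is 0.27·800^α.
Indifference: 107^α = 0.27·800^α, so (107/800)^α = 0.27.
Taking logs: α·ln(107/800) = ln(0.27), so α = -1.3093333 / -2.0117829 ≈ 0.6508.

α ≈ 0.6508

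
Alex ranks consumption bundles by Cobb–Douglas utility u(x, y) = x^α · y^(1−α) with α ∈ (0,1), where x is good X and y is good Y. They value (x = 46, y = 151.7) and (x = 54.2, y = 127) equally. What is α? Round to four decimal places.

The Cobb–Douglas utilities coincide, so 46^α·151.7^(1−α) = 54.2^α·127^(1−α).
Taking logs: α·ln 46 + (1−α)·ln 151.7 = α·ln 54.2 + (1−α)·ln 127, i.e. α·-0.1640395 = (1−α)·-0.1777178.
With A = -0.1640395 and B = -0.1777178: α·A = (1−α)·B, so α = B/(A+B) = -0.1777178/-0.3417573 ≈ 0.5200.

α ≈ 0.5200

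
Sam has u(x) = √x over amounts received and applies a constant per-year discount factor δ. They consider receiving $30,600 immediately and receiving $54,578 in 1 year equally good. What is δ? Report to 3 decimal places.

Equating discounted utilities: u(30600) = δ·u(54578) ⇒ δ = u(30600)/u(54578).
With u(x) = √x: δ = √30600/√54578 = √(30600/54578) = 0.74878.

δ ≈ 0.749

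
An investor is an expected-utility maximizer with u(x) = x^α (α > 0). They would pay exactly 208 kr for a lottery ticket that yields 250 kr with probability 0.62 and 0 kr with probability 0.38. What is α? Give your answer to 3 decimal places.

The lottery's expected utility is 0.62·u(250) + 0.38·u(0) = 0.62·250^α (since u(0) = 0 for α > 0).
Equating: 208^α = 0.62·250^α, i.e. 0.8320^α = 0.62.
α = ln(0.62) / ln(208/250) = -0.478036/-0.183923 ≈ 2.599.

α ≈ 2.599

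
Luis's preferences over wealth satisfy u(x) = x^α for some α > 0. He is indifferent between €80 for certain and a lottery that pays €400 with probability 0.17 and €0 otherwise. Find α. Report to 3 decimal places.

The lottery's expected utility is 0.17·u(400) + 0.83·u(0) = 0.17·400^α (since u(0) = 0 for α > 0).
Setting u(80) equal to that: 80^α = 0.17·400^α ⇒ (80/400)^α = 0.17.
Take logs: α = ln 0.17 / ln(80/400) ≈ 1.10098.

α ≈ 1.101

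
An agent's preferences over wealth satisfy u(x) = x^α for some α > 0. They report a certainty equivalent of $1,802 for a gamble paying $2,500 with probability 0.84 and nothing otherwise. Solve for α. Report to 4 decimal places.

Since u(0) = 0, the lottery's EU is 0.84·2500^α.
Indifference: 1802^α = 0.84·2500^α, so (1802/2500)^α = 0.84.
α = ln(0.84) / ln(1802/2500) = -0.1743534/-0.3273936 ≈ 0.5325.

α ≈ 0.5325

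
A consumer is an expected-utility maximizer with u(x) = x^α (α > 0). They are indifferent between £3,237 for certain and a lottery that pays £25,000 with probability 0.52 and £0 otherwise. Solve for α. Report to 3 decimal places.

EU(lottery) = 0.52·25000^α + 0.48·0 = 0.52·25000^α.
Setting u(3237) equal to that: 3237^α = 0.52·25000^α ⇒ (3237/25000)^α = 0.52.
Take logs: α = ln 0.52 / ln(3237/25000) ≈ 0.31989.

α ≈ 0.320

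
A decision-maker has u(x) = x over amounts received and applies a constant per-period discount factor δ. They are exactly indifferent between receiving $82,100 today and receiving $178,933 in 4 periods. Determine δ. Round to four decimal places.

δ ≈ 0.8230

The payoff in 4 periods is discounted by δ^4, so u(82100) = δ^4·u(178933) and δ^4 = u(82100)/u(178933).
With u(x) = x: δ^4 = 82100/178933 = 0.45883.
Taking the 4th root: δ = 0.45883^(1/4) ≈ 0.8230.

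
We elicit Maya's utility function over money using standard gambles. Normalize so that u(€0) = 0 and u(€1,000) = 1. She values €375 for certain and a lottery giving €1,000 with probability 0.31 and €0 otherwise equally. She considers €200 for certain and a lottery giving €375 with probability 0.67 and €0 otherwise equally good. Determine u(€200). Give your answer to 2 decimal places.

0.21

From the first indifference, u(€375) = 0.31·u(€1,000) + 0.69·u(€0) = 0.31·1 + 0.69·0 = 0.31.
Then u(€200) = 0.67·u(€375) + 0.33·u(€0) = 0.67·0.31 + 0.33·0.00 = 0.2077.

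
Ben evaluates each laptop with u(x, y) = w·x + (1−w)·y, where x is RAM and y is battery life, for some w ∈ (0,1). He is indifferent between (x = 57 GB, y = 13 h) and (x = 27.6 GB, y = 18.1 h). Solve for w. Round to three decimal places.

w = 0.148

u(57,13) = u(27.6,18.1) means w·57 + (1−w)·13 = w·27.6 + (1−w)·18.1.
Rearranging, 29.4·w − 5.1·(1−w) = 0.
The marginal rate of substitution is 5.1/29.4, so w = 5.1/(29.4+5.1) = 0.148.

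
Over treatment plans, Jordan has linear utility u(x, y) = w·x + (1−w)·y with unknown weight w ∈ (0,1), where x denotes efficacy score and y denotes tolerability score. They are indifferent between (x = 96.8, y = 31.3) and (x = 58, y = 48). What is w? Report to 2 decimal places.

Equating utilities: w·96.8 + (1−w)·31.3 = w·58 + (1−w)·48.
Collecting terms: w·38.8 = (1−w)·16.7.
The marginal rate of substitution is 16.7/38.8, so w = 16.7/(38.8+16.7) = 0.30.

w = 0.30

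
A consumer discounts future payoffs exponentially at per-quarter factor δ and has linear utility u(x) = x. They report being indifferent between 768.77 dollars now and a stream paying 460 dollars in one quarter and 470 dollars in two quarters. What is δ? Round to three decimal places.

δ ≈ 0.880

The stream is worth 460δ + 470δ² today, so 460δ + 470δ² = 768.77.
So 470δ² + 460δ − 768.77 = 0.
By the quadratic formula (taking the positive root), δ = (−460 + √1656887.60) / 940 ≈ 0.880.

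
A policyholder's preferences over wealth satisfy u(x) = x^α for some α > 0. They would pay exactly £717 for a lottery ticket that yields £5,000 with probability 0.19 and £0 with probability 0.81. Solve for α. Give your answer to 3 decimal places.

Since u(0) = 0, the lottery's EU is 0.19·5000^α.
Equating: 717^α = 0.19·5000^α, i.e. 0.1434^α = 0.19.
Take logs: α = ln 0.19 / ln(717/5000) ≈ 0.85511.

α ≈ 0.855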